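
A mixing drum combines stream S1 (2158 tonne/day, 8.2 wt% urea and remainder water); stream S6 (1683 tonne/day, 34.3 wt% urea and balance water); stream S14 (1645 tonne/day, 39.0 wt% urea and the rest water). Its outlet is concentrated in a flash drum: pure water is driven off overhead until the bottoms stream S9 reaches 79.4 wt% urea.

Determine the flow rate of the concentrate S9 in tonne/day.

1758 tonne/day

urea entering = 2158×0.082 + 1683×0.343 + 1645×0.390 = 1395.8 tonne/day.
All urea reports to S9, so S9 = 1395.8/0.794 = 1757.9 tonne/day.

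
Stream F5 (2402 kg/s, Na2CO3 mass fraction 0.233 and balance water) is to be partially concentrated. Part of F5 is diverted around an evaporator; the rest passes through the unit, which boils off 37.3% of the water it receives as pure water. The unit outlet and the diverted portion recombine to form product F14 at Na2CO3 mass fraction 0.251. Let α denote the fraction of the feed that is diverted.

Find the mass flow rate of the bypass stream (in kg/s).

1800 kg/s

All 2402×0.233 = 559.67 kg/s of Na2CO3 reaches F14, so F14 = 559.67/0.251 = 2229.7 kg/s and vapour = 172.25 kg/s.
The evaporator receives (1−α)·2402 of feed at 0.767 water and removes 0.373 of that water:
0.373×0.767×(1−α)×2402 = 172.25
(1−α) = 172.25/687.19 = 0.2507;  α = 0.7493.
Bypass flow = 0.7493×2402 = 1799.9 kg/s.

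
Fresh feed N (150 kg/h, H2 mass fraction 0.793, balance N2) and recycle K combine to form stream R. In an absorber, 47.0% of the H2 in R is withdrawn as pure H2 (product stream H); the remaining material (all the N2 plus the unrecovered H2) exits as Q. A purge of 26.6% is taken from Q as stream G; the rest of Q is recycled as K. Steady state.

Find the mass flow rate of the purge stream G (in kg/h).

58.5 kg/h

N2 enters only via N and leaves only via the purge: 150×0.207 = 0.266×(N2 in Q), and the absorber passes all N2, so N2 in R = N2 in Q = 116.73 kg/h.
H2 in R: m_A = 150×0.793 + (1−0.266)·(1−0.470)·m_A, so m_A = 118.95/0.6110 = 194.69 kg/h.
Q = (1−0.470)×194.69 + 116.73 = 219.91 kg/h.
Purge G = 0.266×219.91 = 58.497 kg/h.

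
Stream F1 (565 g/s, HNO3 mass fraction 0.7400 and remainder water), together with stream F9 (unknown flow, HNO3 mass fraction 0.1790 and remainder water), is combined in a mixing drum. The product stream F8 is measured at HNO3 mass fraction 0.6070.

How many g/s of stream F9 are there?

Let F9 be the unknown flow. Total out = 565 + F9.
HNO3 balance: 418.1 + 0.179·F9 = 0.607·(565 + F9)
(0.179 − 0.607)·F9 = 0.607×565 − 418.1 = -75.145
F9 = -75.145 / -0.428 = 175.57 g/s

175.6 g/s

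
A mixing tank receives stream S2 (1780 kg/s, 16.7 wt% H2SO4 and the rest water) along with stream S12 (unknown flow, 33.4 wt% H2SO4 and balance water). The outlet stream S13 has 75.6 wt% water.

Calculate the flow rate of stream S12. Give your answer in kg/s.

Let S12 be the unknown flow. Total out = 1780 + S12.
water balance: 1482.7 + 0.666·S12 = 0.756·(1780 + S12)
(0.666 − 0.756)·S12 = 0.756×1780 − 1482.7 = -137.06
S12 = -137.06 / -0.090 = 1522.9 kg/s

1523 kg/s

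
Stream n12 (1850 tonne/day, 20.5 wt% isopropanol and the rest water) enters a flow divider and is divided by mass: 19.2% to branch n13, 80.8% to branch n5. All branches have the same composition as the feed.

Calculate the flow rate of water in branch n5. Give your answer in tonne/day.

Branch n5 total = 0.808×1850 = 1494.8 tonne/day.
water in n5 = 0.795×1494.8 = 1188.4 tonne/day.

1188 tonne/day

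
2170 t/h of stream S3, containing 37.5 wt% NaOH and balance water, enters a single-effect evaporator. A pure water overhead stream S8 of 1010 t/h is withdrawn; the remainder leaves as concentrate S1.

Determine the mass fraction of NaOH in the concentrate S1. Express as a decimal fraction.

0.702

NaOH is not removed: 2170×0.375 = 813.75 t/h of NaOH enters S1.
Concentrate = 2170 − 1010 = 1160 t/h.
Mass fraction = 813.75/1160 = 0.702.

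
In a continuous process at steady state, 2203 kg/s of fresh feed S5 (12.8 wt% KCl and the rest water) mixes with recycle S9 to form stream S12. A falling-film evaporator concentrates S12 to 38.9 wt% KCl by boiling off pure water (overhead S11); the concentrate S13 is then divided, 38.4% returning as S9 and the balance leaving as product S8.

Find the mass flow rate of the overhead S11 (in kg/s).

1478 kg/s

Overall KCl balance (none leaves overhead): KCl in fresh feed = KCl in product, i.e. 2203×0.128 = (1−0.384)·S13·0.389.
S13 = 281.98/(0.389×0.616) = 1176.8 kg/s.
Recycle S9 = 0.384×1176.8 = 451.88 kg/s.
Combined feed S12 = 2203 + 451.88 = 2654.9 kg/s.
Overhead S11 = S12 − S13 = 2654.9 − 1176.8 = 1478.1 kg/s.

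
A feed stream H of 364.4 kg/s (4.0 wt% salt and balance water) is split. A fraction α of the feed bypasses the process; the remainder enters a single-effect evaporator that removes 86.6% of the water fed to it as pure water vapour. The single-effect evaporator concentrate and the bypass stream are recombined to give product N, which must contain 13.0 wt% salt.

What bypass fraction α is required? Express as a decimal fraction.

All 364.4×0.040 = 14.576 kg/s of salt reaches N, so N = 14.576/0.130 = 112.12 kg/s and vapour = 252.28 kg/s.
The evaporator receives (1−α)·364.4 of feed at 0.960 water and removes 0.866 of that water:
0.866×0.960×(1−α)×364.4 = 252.28
(1−α) = 252.28/302.95 = 0.8327;  α = 0.1673.

0.167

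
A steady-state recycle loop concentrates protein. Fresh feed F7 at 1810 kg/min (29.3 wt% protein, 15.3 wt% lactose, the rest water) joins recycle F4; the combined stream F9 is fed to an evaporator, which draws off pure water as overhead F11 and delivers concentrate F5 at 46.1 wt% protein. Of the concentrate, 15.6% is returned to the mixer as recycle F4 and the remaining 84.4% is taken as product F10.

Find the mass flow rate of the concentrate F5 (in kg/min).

Overall protein balance (none leaves overhead): protein in fresh feed = protein in product, i.e. 1810×0.293 = (1−0.156)·F5·0.461.
F5 = 530.33/(0.461×0.844) = 1363 kg/min.

1363 kg/min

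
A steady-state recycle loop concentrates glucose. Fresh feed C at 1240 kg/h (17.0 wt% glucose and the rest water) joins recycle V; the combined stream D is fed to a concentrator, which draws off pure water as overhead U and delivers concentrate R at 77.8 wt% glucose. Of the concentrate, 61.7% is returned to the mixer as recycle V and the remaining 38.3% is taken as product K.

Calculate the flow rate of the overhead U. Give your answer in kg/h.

969 kg/h

Overall glucose balance (none leaves overhead): glucose in fresh feed = glucose in product, i.e. 1240×0.170 = (1−0.617)·R·0.778.
R = 210.8/(0.778×0.383) = 707.44 kg/h.
Recycle V = 0.617×707.44 = 436.49 kg/h.
Combined feed D = 1240 + 436.49 = 1676.5 kg/h.
Overhead U = D − R = 1676.5 − 707.44 = 969.05 kg/h.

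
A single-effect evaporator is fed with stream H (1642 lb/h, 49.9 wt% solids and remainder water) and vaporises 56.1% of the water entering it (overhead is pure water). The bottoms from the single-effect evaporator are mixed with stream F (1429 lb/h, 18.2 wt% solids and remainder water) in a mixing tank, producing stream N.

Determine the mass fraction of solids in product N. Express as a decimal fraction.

0.414

Vapour removed = 0.561×0.501×1642 = 461.5 lb/h; concentrate = 1180.5 lb/h.
solids reaching the mixer = 819.36 (from concentrate) + 1429×0.182 = 1079.4 lb/h.
Product flow = 1180.5 + 1429 = 2609.5 lb/h; solids fraction = 0.414.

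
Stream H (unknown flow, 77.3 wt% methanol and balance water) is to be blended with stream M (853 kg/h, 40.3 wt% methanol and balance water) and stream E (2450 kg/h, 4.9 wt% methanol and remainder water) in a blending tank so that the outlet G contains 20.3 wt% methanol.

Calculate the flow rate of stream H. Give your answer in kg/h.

Let H be the unknown flow. Total out = 3303 + H.
methanol balance: 463.81 + 0.773·H = 0.203·(3303 + H)
(0.773 − 0.203)·H = 0.203×3303 − 463.81 = 206.7
H = 206.7 / 0.570 = 362.63 kg/h

362.6 kg/h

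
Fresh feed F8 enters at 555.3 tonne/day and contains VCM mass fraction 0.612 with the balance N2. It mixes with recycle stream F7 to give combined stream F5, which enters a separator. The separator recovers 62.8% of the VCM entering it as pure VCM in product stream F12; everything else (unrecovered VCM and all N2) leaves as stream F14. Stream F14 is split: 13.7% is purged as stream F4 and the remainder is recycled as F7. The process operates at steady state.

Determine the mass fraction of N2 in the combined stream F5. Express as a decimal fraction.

N2 enters only via F8 and leaves only via the purge: 555.3×0.388 = 0.137×(N2 in F14), and the separator passes all N2, so N2 in F5 = N2 in F14 = 1572.7 tonne/day.
VCM in F5: m_A = 555.3×0.612 + (1−0.137)·(1−0.628)·m_A, so m_A = 339.84/0.6790 = 500.53 tonne/day.
F5 = 500.53 + 1572.7 = 2073.2 tonne/day.
N2 fraction in F5 = 1572.7/2073.2 = 0.759.

0.759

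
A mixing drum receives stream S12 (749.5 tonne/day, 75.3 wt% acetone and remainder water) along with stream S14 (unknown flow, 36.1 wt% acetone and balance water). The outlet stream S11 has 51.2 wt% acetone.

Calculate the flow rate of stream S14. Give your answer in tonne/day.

1196 tonne/day

Let S14 be the unknown flow. Total out = 749.5 + S14.
acetone balance: 564.37 + 0.361·S14 = 0.512·(749.5 + S14)
(0.361 − 0.512)·S14 = 0.512×749.5 − 564.37 = -180.63
S14 = -180.63 / -0.151 = 1196.2 tonne/day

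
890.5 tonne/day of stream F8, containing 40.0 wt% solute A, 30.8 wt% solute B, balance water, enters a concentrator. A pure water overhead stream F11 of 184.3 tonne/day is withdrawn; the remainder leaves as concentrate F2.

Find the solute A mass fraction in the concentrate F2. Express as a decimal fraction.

0.504

solute A is not removed: 890.5×0.400 = 356.2 tonne/day of solute A enters F2.
Concentrate = 890.5 − 184.3 = 706.2 tonne/day.
Mass fraction = 356.2/706.2 = 0.504.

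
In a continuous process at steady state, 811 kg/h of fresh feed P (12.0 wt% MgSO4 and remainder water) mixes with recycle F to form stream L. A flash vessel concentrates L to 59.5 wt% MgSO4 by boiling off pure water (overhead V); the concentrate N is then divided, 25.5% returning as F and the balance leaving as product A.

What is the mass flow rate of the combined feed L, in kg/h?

867 kg/h

Overall MgSO4 balance (none leaves overhead): MgSO4 in fresh feed = MgSO4 in product, i.e. 811×0.120 = (1−0.255)·N·0.595.
N = 97.32/(0.595×0.745) = 219.55 kg/h.
Recycle F = 0.255×219.55 = 55.985 kg/h.
Combined feed L = 811 + 55.985 = 866.98 kg/h.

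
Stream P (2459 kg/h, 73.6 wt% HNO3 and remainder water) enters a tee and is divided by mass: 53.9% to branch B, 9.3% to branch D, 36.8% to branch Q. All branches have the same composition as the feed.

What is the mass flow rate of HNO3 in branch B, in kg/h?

Branch B total = 0.539×2459 = 1325.4 kg/h.
HNO3 in B = 0.736×1325.4 = 975.5 kg/h.

975.5 kg/h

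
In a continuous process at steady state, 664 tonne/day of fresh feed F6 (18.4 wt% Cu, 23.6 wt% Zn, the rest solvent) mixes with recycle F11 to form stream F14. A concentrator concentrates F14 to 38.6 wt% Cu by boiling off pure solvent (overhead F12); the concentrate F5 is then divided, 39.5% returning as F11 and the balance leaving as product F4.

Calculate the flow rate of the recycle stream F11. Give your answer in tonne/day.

206.7 tonne/day

Overall Cu balance (none leaves overhead): Cu in fresh feed = Cu in product, i.e. 664×0.184 = (1−0.395)·F5·0.386.
F5 = 122.18/(0.386×0.605) = 523.17 tonne/day.
Recycle F11 = 0.395×523.17 = 206.65 tonne/day.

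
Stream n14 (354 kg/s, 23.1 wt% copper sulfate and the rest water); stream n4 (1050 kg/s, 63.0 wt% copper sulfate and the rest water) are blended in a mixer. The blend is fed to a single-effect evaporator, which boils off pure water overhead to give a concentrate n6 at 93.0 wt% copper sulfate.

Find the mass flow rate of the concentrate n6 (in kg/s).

799.2 kg/s

copper sulfate entering = 354×0.231 + 1050×0.630 = 743.27 kg/s.
All copper sulfate reports to n6, so n6 = 743.27/0.930 = 799.22 kg/s.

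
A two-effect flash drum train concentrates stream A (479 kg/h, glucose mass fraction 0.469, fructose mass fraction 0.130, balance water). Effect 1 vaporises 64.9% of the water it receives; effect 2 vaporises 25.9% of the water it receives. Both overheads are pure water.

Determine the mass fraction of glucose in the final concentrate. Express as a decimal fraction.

0.667

water in feed = 479×0.401 = 192.08 kg/h.
After stage 1: water left = (1−0.649)×192.08 = 67.42; stream total = 354.34 kg/h.
After stage 2: water left = (1−0.259)×67.42 = 49.958; final concentrate = 336.88 kg/h.
glucose fraction = 224.65/336.88 = 0.667.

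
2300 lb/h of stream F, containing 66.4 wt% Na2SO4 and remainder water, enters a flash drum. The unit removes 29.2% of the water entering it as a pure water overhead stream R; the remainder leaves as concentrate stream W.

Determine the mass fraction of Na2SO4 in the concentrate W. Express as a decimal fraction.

0.736

Na2SO4 is not removed: 2300×0.664 = 1527.2 lb/h of Na2SO4 enters W.
water entering = 2300×0.336 = 772.8 lb/h; overhead removed = 0.292×772.8 = 225.66 lb/h.
Concentrate = 2300 − 225.66 = 2074.3 lb/h.
Mass fraction = 1527.2/2074.3 = 0.736.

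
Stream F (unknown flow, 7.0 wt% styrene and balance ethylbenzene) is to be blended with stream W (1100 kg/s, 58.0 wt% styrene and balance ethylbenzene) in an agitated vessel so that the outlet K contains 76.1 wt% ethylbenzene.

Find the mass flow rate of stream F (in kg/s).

Let F be the unknown flow. Total out = 1100 + F.
ethylbenzene balance: 462 + 0.930·F = 0.761·(1100 + F)
(0.930 − 0.761)·F = 0.761×1100 − 462 = 375.1
F = 375.1 / 0.169 = 2219.5 kg/s

2220 kg/s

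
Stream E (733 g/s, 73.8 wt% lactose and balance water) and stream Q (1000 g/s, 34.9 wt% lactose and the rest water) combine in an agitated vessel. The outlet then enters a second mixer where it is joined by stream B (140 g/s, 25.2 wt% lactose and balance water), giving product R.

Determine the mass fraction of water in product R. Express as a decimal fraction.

Overall, product flow = 1873 g/s.
water in = 733×0.262 + 1000×0.651 + 140×0.748 = 947.77 g/s.
water fraction in R = 0.506.

0.506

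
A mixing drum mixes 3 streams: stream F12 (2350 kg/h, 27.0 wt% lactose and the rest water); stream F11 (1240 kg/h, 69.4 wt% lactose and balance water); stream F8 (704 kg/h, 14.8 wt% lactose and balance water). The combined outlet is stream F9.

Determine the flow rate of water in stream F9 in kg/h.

water out = water in = 2350×0.730 + 1240×0.306 + 704×0.852 = 2694.7 kg/h.

2695 kg/h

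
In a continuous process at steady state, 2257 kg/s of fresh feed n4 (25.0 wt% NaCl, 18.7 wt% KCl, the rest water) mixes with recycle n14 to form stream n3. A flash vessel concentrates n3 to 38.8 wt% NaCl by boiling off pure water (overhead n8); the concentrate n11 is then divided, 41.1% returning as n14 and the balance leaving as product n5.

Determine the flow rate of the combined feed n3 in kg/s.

Overall NaCl balance (none leaves overhead): NaCl in fresh feed = NaCl in product, i.e. 2257×0.250 = (1−0.411)·n11·0.388.
n11 = 564.25/(0.388×0.589) = 2469 kg/s.
Recycle n14 = 0.411×2469 = 1014.8 kg/s.
Combined feed n3 = 2257 + 1014.8 = 3271.8 kg/s.

3272 kg/s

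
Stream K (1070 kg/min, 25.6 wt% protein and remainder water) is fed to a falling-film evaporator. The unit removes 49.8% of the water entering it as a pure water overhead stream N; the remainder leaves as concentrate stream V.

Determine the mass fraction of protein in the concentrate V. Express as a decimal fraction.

0.4067

protein is not removed: 1070×0.256 = 273.92 kg/min of protein enters V.
water entering = 1070×0.744 = 796.08 kg/min; overhead removed = 0.498×796.08 = 396.45 kg/min.
Concentrate = 1070 − 396.45 = 673.55 kg/min.
Mass fraction = 273.92/673.55 = 0.4067.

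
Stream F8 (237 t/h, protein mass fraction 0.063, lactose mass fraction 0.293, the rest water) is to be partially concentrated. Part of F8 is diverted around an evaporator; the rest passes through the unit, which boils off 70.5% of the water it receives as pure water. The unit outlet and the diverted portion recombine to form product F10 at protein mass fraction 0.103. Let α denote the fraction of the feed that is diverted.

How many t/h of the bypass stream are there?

All 237×0.063 = 14.931 t/h of protein reaches F10, so F10 = 14.931/0.103 = 144.96 t/h and vapour = 92.039 t/h.
The evaporator receives (1−α)·237 of feed at 0.644 water and removes 0.705 of that water:
0.705×0.644×(1−α)×237 = 92.039
(1−α) = 92.039/107.6 = 0.8554;  α = 0.1446.
Bypass flow = 0.1446×237 = 34.28 t/h.

34.28 t/h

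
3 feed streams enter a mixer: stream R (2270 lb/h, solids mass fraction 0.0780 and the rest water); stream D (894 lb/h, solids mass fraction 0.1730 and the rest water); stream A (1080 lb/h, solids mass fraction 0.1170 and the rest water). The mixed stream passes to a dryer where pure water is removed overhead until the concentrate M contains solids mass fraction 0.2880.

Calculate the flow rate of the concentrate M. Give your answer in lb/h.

solids entering = 2270×0.078 + 894×0.173 + 1080×0.117 = 458.08 lb/h.
All solids reports to M, so M = 458.08/0.288 = 1590.6 lb/h.

1591 lb/h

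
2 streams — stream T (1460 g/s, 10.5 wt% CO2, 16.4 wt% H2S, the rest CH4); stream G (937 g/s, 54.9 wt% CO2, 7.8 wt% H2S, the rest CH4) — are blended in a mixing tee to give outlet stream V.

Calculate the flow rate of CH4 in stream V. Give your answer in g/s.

1417 g/s

CH4 out = CH4 in = 1460×0.731 + 937×0.373 = 1416.8 g/s.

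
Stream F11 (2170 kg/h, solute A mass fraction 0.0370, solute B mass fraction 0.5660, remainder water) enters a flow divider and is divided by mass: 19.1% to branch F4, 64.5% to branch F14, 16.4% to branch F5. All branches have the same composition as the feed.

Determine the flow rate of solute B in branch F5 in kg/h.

Branch F5 total = 0.164×2170 = 355.88 kg/h.
solute B in F5 = 0.566×355.88 = 201.43 kg/h.

201.4 kg/h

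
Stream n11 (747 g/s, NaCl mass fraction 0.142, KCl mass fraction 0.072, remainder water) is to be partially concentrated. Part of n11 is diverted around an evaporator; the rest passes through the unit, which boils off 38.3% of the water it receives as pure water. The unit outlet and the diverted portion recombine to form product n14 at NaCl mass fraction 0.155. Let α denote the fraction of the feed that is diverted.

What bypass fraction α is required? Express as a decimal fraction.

All 747×0.142 = 106.07 g/s of NaCl reaches n14, so n14 = 106.07/0.155 = 684.35 g/s and vapour = 62.652 g/s.
The evaporator receives (1−α)·747 of feed at 0.786 water and removes 0.383 of that water:
0.383×0.786×(1−α)×747 = 62.652
(1−α) = 62.652/224.88 = 0.2786;  α = 0.7214.

0.721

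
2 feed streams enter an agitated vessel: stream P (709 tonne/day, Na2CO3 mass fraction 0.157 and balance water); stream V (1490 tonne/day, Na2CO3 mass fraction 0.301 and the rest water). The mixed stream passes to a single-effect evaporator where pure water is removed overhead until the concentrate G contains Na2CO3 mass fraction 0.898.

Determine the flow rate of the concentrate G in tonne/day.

Na2CO3 entering = 709×0.157 + 1490×0.301 = 559.8 tonne/day.
All Na2CO3 reports to G, so G = 559.8/0.898 = 623.39 tonne/day.

623.4 tonne/day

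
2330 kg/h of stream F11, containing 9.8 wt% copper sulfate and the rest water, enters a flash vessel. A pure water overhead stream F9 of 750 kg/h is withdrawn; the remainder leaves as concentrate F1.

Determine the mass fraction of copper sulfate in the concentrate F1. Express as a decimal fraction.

copper sulfate is not removed: 2330×0.098 = 228.34 kg/h of copper sulfate enters F1.
Concentrate = 2330 − 750 = 1580 kg/h.
Mass fraction = 228.34/1580 = 0.1445.

0.1445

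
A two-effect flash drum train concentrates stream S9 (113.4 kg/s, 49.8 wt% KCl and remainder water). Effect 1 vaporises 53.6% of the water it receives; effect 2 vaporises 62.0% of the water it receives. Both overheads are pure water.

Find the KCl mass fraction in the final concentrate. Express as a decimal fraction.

0.8491

water in feed = 113.4×0.502 = 56.927 kg/s.
After stage 1: water left = (1−0.536)×56.927 = 26.414; stream total = 82.887 kg/s.
After stage 2: water left = (1−0.620)×26.414 = 10.037; final concentrate = 66.511 kg/s.
KCl fraction = 56.473/66.511 = 0.8491.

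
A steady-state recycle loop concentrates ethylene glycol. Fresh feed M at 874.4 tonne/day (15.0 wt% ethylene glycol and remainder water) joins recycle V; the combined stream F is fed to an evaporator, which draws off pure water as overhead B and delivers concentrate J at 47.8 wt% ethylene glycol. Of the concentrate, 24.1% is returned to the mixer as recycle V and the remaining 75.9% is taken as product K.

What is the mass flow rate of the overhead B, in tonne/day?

600 tonne/day

Overall ethylene glycol balance (none leaves overhead): ethylene glycol in fresh feed = ethylene glycol in product, i.e. 874.4×0.150 = (1−0.241)·J·0.478.
J = 131.16/(0.478×0.759) = 361.52 tonne/day.
Recycle V = 0.241×361.52 = 87.126 tonne/day.
Combined feed F = 874.4 + 87.126 = 961.53 tonne/day.
Overhead B = F − J = 961.53 − 361.52 = 600.01 tonne/day.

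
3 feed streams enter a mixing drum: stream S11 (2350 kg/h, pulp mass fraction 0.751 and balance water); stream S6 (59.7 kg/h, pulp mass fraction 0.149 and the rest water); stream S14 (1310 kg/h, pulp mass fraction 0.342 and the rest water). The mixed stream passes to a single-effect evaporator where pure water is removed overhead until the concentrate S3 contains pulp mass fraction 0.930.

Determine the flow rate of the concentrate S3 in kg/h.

pulp entering = 2350×0.751 + 59.7×0.149 + 1310×0.342 = 2221.8 kg/h.
All pulp reports to S3, so S3 = 2221.8/0.930 = 2389 kg/h.

2389 kg/h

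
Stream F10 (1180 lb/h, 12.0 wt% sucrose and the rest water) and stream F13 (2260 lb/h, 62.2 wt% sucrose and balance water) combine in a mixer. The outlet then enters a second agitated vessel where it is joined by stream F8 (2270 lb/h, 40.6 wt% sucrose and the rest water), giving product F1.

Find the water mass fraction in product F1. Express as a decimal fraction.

0.5676

Overall, product flow = 5710 lb/h.
water in = 1180×0.880 + 2260×0.378 + 2270×0.594 = 3241.1 lb/h.
water fraction in F1 = 0.5676.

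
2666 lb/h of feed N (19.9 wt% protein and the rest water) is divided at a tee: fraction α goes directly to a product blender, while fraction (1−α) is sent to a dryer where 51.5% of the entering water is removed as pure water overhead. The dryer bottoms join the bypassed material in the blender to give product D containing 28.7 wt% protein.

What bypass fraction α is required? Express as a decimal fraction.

0.257

All 2666×0.199 = 530.53 lb/h of protein reaches D, so D = 530.53/0.287 = 1848.6 lb/h and vapour = 817.45 lb/h.
The evaporator receives (1−α)·2666 of feed at 0.801 water and removes 0.515 of that water:
0.515×0.801×(1−α)×2666 = 817.45
(1−α) = 817.45/1099.8 = 0.7433;  α = 0.2567.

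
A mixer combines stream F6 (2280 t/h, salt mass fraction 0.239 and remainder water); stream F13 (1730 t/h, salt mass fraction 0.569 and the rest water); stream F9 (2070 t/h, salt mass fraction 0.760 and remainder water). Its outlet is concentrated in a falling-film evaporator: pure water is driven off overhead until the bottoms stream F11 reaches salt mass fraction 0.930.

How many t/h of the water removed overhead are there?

salt entering = 2280×0.239 + 1730×0.569 + 2070×0.760 = 3102.5 t/h.
All salt reports to F11, so F11 = 3102.5/0.930 = 3336 t/h.
Total feed = 6080 t/h; overhead = 6080 − 3336 = 2744 t/h.

2744 t/h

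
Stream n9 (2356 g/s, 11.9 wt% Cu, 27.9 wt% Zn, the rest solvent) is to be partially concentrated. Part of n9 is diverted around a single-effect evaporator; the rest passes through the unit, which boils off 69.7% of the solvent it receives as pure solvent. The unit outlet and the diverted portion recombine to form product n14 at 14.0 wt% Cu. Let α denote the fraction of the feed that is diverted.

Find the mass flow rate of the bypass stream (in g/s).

All 2356×0.119 = 280.36 g/s of Cu reaches n14, so n14 = 280.36/0.140 = 2002.6 g/s and vapour = 353.4 g/s.
The evaporator receives (1−α)·2356 of feed at 0.602 solvent and removes 0.697 of that solvent:
0.697×0.602×(1−α)×2356 = 353.4
(1−α) = 353.4/988.56 = 0.3575;  α = 0.6425.
Bypass flow = 0.6425×2356 = 1513.8 g/s.

1514 g/s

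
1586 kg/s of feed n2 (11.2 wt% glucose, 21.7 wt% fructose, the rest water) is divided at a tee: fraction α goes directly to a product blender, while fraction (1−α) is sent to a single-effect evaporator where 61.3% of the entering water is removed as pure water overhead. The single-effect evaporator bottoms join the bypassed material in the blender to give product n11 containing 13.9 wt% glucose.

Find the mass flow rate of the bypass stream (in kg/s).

837 kg/s

All 1586×0.112 = 177.63 kg/s of glucose reaches n11, so n11 = 177.63/0.139 = 1277.9 kg/s and vapour = 308.07 kg/s.
The evaporator receives (1−α)·1586 of feed at 0.671 water and removes 0.613 of that water:
0.613×0.671×(1−α)×1586 = 308.07
(1−α) = 308.07/652.36 = 0.4722;  α = 0.5278.
Bypass flow = 0.5278×1586 = 837.02 kg/s.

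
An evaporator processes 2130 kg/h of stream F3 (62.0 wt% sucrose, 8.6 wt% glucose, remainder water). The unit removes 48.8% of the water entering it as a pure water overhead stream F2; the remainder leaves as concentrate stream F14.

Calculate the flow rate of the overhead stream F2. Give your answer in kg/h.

water entering = 2130×0.294 = 626.22 kg/h; overhead removed = 0.488×626.22 = 305.6 kg/h.

305.6 kg/h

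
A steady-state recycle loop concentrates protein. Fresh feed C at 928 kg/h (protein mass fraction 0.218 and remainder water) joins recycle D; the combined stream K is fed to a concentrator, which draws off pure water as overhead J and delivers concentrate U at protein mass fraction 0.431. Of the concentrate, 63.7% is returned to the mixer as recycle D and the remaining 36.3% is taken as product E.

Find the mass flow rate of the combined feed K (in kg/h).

1752 kg/h

Overall protein balance (none leaves overhead): protein in fresh feed = protein in product, i.e. 928×0.218 = (1−0.637)·U·0.431.
U = 202.3/(0.431×0.363) = 1293.1 kg/h.
Recycle D = 0.637×1293.1 = 823.68 kg/h.
Combined feed K = 928 + 823.68 = 1751.7 kg/h.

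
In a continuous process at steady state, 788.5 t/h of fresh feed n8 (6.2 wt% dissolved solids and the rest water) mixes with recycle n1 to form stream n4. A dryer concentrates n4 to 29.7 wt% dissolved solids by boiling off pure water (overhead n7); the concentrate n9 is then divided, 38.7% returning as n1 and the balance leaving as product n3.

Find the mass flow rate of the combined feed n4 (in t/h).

Overall dissolved solids balance (none leaves overhead): dissolved solids in fresh feed = dissolved solids in product, i.e. 788.5×0.062 = (1−0.387)·n9·0.297.
n9 = 48.887/(0.297×0.613) = 268.52 t/h.
Recycle n1 = 0.387×268.52 = 103.92 t/h.
Combined feed n4 = 788.5 + 103.92 = 892.42 t/h.

892.4 t/h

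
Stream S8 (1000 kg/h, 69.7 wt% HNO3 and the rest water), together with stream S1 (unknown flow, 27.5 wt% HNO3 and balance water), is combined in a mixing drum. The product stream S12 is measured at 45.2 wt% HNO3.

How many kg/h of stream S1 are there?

1384 kg/h

Let S1 be the unknown flow. Total out = 1000 + S1.
HNO3 balance: 697 + 0.275·S1 = 0.452·(1000 + S1)
(0.275 − 0.452)·S1 = 0.452×1000 − 697 = -245
S1 = -245 / -0.177 = 1384.2 kg/h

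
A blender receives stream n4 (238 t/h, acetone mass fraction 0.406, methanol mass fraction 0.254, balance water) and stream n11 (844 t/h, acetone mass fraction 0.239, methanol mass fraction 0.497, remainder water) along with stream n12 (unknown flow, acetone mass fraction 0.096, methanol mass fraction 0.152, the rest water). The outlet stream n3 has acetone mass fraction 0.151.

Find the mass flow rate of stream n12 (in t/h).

2454 t/h

Let n12 be the unknown flow. Total out = 1082 + n12.
acetone balance: 298.34 + 0.096·n12 = 0.151·(1082 + n12)
(0.096 − 0.151)·n12 = 0.151×1082 − 298.34 = -134.96
n12 = -134.96 / -0.055 = 2453.9 t/h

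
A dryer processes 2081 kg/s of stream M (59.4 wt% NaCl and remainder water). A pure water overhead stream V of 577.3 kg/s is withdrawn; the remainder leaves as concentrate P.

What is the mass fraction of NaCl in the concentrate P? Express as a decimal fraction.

NaCl is not removed: 2081×0.594 = 1236.1 kg/s of NaCl enters P.
Concentrate = 2081 − 577.3 = 1503.7 kg/s.
Mass fraction = 1236.1/1503.7 = 0.8220.

0.8220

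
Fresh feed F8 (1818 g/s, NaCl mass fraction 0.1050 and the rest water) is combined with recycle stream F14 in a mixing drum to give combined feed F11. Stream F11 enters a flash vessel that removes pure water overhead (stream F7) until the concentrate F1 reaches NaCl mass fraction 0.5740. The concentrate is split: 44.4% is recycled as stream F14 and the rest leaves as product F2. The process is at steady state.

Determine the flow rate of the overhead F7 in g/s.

1485 g/s

Overall NaCl balance (none leaves overhead): NaCl in fresh feed = NaCl in product, i.e. 1818×0.105 = (1−0.444)·F1·0.574.
F1 = 190.89/(0.574×0.556) = 598.13 g/s.
Recycle F14 = 0.444×598.13 = 265.57 g/s.
Combined feed F11 = 1818 + 265.57 = 2083.6 g/s.
Overhead F7 = F11 − F1 = 2083.6 − 598.13 = 1485.4 g/s.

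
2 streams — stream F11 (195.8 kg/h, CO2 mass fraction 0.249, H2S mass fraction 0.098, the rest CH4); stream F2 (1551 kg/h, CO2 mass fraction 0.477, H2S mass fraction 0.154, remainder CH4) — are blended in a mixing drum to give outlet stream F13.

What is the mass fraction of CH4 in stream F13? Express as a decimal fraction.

Total flow out = 195.8 + 1551 = 1746.8 kg/h.
CH4 in = 195.8×0.653 + 1551×0.369 = 700.18 kg/h.
CH4 mass fraction in F13 = 700.18/1746.8 = 0.401.

0.401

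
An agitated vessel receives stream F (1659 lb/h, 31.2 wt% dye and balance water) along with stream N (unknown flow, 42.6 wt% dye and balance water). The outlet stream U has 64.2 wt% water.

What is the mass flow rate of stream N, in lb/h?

Let N be the unknown flow. Total out = 1659 + N.
water balance: 1141.4 + 0.574·N = 0.642·(1659 + N)
(0.574 − 0.642)·N = 0.642×1659 − 1141.4 = -76.314
N = -76.314 / -0.068 = 1122.3 lb/h

1122 lb/h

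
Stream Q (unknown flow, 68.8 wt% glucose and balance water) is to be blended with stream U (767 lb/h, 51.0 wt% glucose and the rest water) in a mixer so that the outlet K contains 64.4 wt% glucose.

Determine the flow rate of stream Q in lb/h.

2336 lb/h

Let Q be the unknown flow. Total out = 767 + Q.
glucose balance: 391.17 + 0.688·Q = 0.644·(767 + Q)
(0.688 − 0.644)·Q = 0.644×767 − 391.17 = 102.78
Q = 102.78 / 0.044 = 2335.9 lb/h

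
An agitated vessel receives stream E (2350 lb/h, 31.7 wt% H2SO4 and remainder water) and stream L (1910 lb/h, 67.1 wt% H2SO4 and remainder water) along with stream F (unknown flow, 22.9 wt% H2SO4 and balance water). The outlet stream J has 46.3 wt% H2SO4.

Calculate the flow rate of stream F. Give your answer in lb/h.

231.5 lb/h

Let F be the unknown flow. Total out = 4260 + F.
H2SO4 balance: 2026.6 + 0.229·F = 0.463·(4260 + F)
(0.229 − 0.463)·F = 0.463×4260 − 2026.6 = -54.18
F = -54.18 / -0.234 = 231.54 lb/h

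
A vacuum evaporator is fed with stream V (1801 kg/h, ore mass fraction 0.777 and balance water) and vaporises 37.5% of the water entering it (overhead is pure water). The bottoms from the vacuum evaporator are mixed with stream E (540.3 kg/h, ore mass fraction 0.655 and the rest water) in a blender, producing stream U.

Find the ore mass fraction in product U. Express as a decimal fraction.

Vapour removed = 0.375×0.223×1801 = 150.61 kg/h; concentrate = 1650.4 kg/h.
ore reaching the mixer = 1399.4 (from concentrate) + 540.3×0.655 = 1753.3 kg/h.
Product flow = 1650.4 + 540.3 = 2190.7 kg/h; ore fraction = 0.800.

0.800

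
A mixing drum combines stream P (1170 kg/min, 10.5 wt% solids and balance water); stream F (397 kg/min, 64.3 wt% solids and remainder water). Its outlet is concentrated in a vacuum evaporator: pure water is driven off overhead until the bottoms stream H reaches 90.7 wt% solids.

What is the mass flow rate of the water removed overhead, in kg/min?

solids entering = 1170×0.105 + 397×0.643 = 378.12 kg/min.
All solids reports to H, so H = 378.12/0.907 = 416.89 kg/min.
Total feed = 1567 kg/min; overhead = 1567 − 416.89 = 1150.1 kg/min.

1150 kg/min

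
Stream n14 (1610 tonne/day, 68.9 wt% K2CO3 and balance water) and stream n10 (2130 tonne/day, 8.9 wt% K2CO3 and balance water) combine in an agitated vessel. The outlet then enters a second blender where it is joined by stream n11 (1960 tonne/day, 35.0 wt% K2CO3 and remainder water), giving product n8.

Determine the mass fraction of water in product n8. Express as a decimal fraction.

0.652

Overall, product flow = 5700 tonne/day.
water in = 1610×0.311 + 2130×0.911 + 1960×0.650 = 3715.1 tonne/day.
water fraction in n8 = 0.652.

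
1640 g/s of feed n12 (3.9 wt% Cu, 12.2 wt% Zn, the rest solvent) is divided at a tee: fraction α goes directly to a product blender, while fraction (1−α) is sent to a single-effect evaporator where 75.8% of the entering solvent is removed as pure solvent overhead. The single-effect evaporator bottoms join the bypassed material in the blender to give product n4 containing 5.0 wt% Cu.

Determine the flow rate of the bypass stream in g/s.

All 1640×0.039 = 63.96 g/s of Cu reaches n4, so n4 = 63.96/0.050 = 1279.2 g/s and vapour = 360.8 g/s.
The evaporator receives (1−α)·1640 of feed at 0.839 solvent and removes 0.758 of that solvent:
0.758×0.839×(1−α)×1640 = 360.8
(1−α) = 360.8/1043 = 0.3459;  α = 0.6541.
Bypass flow = 0.6541×1640 = 1072.7 g/s.

1073 g/s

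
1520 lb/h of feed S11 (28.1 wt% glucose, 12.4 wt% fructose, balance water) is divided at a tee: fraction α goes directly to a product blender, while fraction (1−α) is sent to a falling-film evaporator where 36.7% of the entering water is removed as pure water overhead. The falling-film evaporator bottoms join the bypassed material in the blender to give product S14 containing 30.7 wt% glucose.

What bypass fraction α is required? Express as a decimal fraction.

0.612

All 1520×0.281 = 427.12 lb/h of glucose reaches S14, so S14 = 427.12/0.307 = 1391.3 lb/h and vapour = 128.73 lb/h.
The evaporator receives (1−α)·1520 of feed at 0.595 water and removes 0.367 of that water:
0.367×0.595×(1−α)×1520 = 128.73
(1−α) = 128.73/331.91 = 0.3878;  α = 0.6122.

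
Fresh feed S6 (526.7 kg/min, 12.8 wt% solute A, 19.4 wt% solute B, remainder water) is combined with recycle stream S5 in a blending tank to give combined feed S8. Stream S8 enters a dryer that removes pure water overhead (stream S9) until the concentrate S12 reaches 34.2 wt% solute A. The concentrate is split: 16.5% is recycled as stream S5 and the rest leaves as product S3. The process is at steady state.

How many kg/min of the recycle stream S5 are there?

Overall solute A balance (none leaves overhead): solute A in fresh feed = solute A in product, i.e. 526.7×0.128 = (1−0.165)·S12·0.342.
S12 = 67.418/(0.342×0.835) = 236.08 kg/min.
Recycle S5 = 0.165×236.08 = 38.953 kg/min.

38.95 kg/min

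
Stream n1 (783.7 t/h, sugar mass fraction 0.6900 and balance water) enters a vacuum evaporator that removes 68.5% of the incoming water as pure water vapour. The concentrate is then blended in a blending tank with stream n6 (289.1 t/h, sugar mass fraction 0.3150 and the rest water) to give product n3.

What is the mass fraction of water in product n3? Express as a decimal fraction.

Vapour removed = 0.685×0.310×783.7 = 166.42 t/h; concentrate = 617.28 t/h.
water reaching the mixer = 76.528 (from concentrate) + 289.1×0.685 = 274.56 t/h.
Product flow = 617.28 + 289.1 = 906.38 t/h; water fraction = 0.3029.

0.3029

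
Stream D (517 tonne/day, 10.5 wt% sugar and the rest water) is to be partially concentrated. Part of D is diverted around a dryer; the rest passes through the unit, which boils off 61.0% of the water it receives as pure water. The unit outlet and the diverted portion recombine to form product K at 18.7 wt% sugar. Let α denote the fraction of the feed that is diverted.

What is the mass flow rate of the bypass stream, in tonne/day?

101.7 tonne/day

All 517×0.105 = 54.285 tonne/day of sugar reaches K, so K = 54.285/0.187 = 290.29 tonne/day and vapour = 226.71 tonne/day.
The evaporator receives (1−α)·517 of feed at 0.895 water and removes 0.610 of that water:
0.610×0.895×(1−α)×517 = 226.71
(1−α) = 226.71/282.26 = 0.8032;  α = 0.1968.
Bypass flow = 0.1968×517 = 101.75 tonne/day.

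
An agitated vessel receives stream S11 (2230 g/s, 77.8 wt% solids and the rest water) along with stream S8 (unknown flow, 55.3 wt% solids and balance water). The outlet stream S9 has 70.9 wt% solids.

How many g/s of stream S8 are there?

986.3 g/s

Let S8 be the unknown flow. Total out = 2230 + S8.
solids balance: 1734.9 + 0.553·S8 = 0.709·(2230 + S8)
(0.553 − 0.709)·S8 = 0.709×2230 − 1734.9 = -153.87
S8 = -153.87 / -0.156 = 986.35 g/s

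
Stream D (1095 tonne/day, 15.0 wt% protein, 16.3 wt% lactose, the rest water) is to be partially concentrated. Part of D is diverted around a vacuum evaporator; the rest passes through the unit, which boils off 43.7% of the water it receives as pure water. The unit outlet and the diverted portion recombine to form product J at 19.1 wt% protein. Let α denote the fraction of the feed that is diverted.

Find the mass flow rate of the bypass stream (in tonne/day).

312.1 tonne/day

All 1095×0.150 = 164.25 tonne/day of protein reaches J, so J = 164.25/0.191 = 859.95 tonne/day and vapour = 235.05 tonne/day.
The evaporator receives (1−α)·1095 of feed at 0.687 water and removes 0.437 of that water:
0.437×0.687×(1−α)×1095 = 235.05
(1−α) = 235.05/328.74 = 0.7150;  α = 0.2850.
Bypass flow = 0.2850×1095 = 312.06 tonne/day.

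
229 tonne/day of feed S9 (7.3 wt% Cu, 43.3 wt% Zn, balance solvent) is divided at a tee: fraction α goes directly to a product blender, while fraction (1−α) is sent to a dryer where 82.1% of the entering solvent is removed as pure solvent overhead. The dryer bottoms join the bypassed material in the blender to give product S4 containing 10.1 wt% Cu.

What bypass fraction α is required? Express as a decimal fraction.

0.316

All 229×0.073 = 16.717 tonne/day of Cu reaches S4, so S4 = 16.717/0.101 = 165.51 tonne/day and vapour = 63.485 tonne/day.
The evaporator receives (1−α)·229 of feed at 0.494 solvent and removes 0.821 of that solvent:
0.821×0.494×(1−α)×229 = 63.485
(1−α) = 63.485/92.876 = 0.6835;  α = 0.3165.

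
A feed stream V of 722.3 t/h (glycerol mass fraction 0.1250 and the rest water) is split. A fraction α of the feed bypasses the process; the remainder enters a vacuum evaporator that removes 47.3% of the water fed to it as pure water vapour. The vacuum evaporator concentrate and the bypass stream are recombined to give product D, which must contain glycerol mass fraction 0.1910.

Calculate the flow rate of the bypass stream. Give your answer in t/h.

All 722.3×0.125 = 90.287 t/h of glycerol reaches D, so D = 90.287/0.191 = 472.71 t/h and vapour = 249.59 t/h.
The evaporator receives (1−α)·722.3 of feed at 0.875 water and removes 0.473 of that water:
0.473×0.875×(1−α)×722.3 = 249.59
(1−α) = 249.59/298.94 = 0.8349;  α = 0.1651.
Bypass flow = 0.1651×722.3 = 119.24 t/h.

119.2 t/h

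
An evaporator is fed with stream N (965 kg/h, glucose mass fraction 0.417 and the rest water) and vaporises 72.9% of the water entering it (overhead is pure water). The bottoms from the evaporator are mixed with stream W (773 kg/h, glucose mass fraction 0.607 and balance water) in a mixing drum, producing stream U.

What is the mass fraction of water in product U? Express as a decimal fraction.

0.344

Vapour removed = 0.729×0.583×965 = 410.13 kg/h; concentrate = 554.87 kg/h.
water reaching the mixer = 152.46 (from concentrate) + 773×0.393 = 456.25 kg/h.
Product flow = 554.87 + 773 = 1327.9 kg/h; water fraction = 0.344.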